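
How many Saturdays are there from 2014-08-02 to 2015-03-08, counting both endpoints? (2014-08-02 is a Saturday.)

2014-08-02 is a Saturday; the first Saturday on or after it is 2014-08-02.
From 2014-08-02 to 2015-03-08: 29 + 30 + 31 + 30 + 31 + 31 + 28 + 8 = 218 days (rest of August, September, October, November, December, January, February, March).
218 ÷ 7 = 31 full weeks with remainder 1, so 31 more Saturdays after the first → 32.

32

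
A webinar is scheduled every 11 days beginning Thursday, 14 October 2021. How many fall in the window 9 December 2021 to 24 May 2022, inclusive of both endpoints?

15

Occurrences land 11·i days after 14 October 2021 for i = 0, 1, 2, …
9 December 2021 is 56 days after the start; 56 ÷ 11 = 5 remainder 1; since the remainder is 1, round up to i = 6. First occurrence in the window: #7 on 19 December 2021 (6×11 = 66 days in).
24 May 2022 is 222 days after the start; 222 ÷ 11 = 20 remainder 2. Last occurrence in the window: #21 on 22 May 2022.
Occurrences #7 through #21: 15 in total.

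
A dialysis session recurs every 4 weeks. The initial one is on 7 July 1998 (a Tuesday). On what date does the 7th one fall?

The 7th occurrence is 6 intervals after the first: 6 × 28 = 168 days after 7 July 1998.
July has 31 days — 24 days to the end of July leaves 144.
August has 31 days (113 left).
September has 30 days (83 left).
October has 31 days (52 left).
November has 30 days (22 left).
22 days into December → 22 December 1998.

22 December 1998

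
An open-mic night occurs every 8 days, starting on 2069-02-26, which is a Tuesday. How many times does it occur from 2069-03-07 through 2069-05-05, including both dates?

7

Occurrences land 8·i days after 2069-02-26 for i = 0, 1, 2, …
2069-03-07 is 9 days after the start; 9 ÷ 8 = 1 remainder 1; since the remainder is 1, round up to i = 2. First occurrence in the window: #3 on 2069-03-14 (2×8 = 16 days in).
2069-05-05 is 68 days after the start; 68 ÷ 8 = 8 remainder 4. Last occurrence in the window: #9 on 2069-05-01.
Occurrences #3 through #9: 7 in total.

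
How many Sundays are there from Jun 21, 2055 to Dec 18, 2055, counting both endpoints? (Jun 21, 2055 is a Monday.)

Jun 21, 2055 is a Monday; the first Sunday on or after it is Jun 27, 2055 (6 days later).
From Jun 27, 2055 to Dec 18, 2055: 3 + 31 + 31 + 30 + 31 + 30 + 18 = 174 days (rest of Jun, Jul, Aug, Sep, Oct, Nov, Dec).
174 ÷ 7 = 24 full weeks with remainder 6, so 24 more Sundays after the first → 25.

25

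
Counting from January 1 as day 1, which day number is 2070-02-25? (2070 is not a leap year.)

56

Days in months before February: 31 = 31.
Plus 25 days into February → day 56.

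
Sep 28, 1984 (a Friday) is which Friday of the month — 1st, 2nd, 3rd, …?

Day 28 falls in week ⌈28/7⌉ of the month.
Days 1–7 hold the 1st Friday, 8–14 the 2nd, 15–21 the 3rd, 22–28 the 4th, 29–31 the 5th.
28 is in the range for the 4th.

4th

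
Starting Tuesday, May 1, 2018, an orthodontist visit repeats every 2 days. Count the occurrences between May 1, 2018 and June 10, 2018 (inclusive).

21

Occurrences land 2·i days after May 1, 2018 for i = 0, 1, 2, …
The window opens on the start date, so the first occurrence inside is #1 on May 1, 2018.
June 10, 2018 is 40 days after the start; 40 ÷ 2 = 20 remainder 0. Last occurrence in the window: #21 on June 10, 2018.
Occurrences #1 through #21: 21 in total.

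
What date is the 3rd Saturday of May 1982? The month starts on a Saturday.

15 May 1982

May 1982 begins on a Saturday, so the first Saturday is May 1.
The 3rd Saturday is 2 weeks later: 1 + 14 = 15.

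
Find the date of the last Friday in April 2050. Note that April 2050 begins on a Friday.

29 April 2050

April 2050 begins on a Friday, so the first Friday is April 1.
April 2050 has 30 days. Adding weeks: 1, 8, 15, 22, 29 — the last one ≤ 30 is the 29th.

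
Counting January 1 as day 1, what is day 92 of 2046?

January has 31 days (92 − 31 = 61 remain).
February has 28 days (61 − 28 = 33 remain).
March has 31 days (33 − 31 = 2 remain).
2 into April → April 2.

2046-04-02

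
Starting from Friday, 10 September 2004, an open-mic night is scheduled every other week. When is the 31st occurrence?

4 November 2005

The 31st occurrence is 30 intervals after the first: 30 × 14 = 420 days after 10 September 2004.
September has 30 days — 20 days to the end of September leaves 400.
October has 31 days (369 left).
November has 30 days (339 left).
December has 31 days (308 left).
January has 31 days (277 left).
February has 28 days (249 left).
March has 31 days (218 left).
April has 30 days (188 left).
May has 31 days (157 left).
June has 30 days (127 left).
July has 31 days (96 left).
August has 31 days (65 left).
September has 30 days (35 left).
October has 31 days (4 left).
4 days into November → 4 November 2005.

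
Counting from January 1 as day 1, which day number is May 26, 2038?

146

Days in months before May: 31 + 28 + 31 + 30 = 120.
Plus 26 days into May → day 146.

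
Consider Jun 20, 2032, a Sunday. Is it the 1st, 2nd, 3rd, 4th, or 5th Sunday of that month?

3rd

Day 20 falls in week ⌈20/7⌉ of the month.
Days 1–7 hold the 1st Sunday, 8–14 the 2nd, 15–21 the 3rd, 22–28 the 4th, 29–31 the 5th.
20 is in the range for the 3rd.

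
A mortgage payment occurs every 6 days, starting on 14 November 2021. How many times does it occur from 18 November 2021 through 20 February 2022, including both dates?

16

Occurrences land 6·i days after 14 November 2021 for i = 0, 1, 2, …
18 November 2021 is 4 days after the start; 4 ÷ 6 = 0 remainder 4; since the remainder is 4, round up to i = 1. First occurrence in the window: #2 on 20 November 2021 (1×6 = 6 days in).
20 February 2022 is 98 days after the start; 98 ÷ 6 = 16 remainder 2. Last occurrence in the window: #17 on 18 February 2022.
Occurrences #2 through #17: 16 in total.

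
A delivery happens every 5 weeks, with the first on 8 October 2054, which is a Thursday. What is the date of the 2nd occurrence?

The 2nd occurrence is 1 interval after the first: 1 × 35 = 35 days after 8 October 2054.
October has 31 days — 23 days to the end of October leaves 12.
12 days into November → 12 November 2054.

12 November 2054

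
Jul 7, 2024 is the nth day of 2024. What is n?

189

Days in months before Jul: 31 + 29 + 31 + 30 + 31 + 30 = 182.
Plus 7 days into Jul → day 189.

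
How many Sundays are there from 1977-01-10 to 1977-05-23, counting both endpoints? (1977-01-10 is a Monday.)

19

1977-01-10 is a Monday; the first Sunday on or after it is 1977-01-16 (6 days later).
From 1977-01-16 to 1977-05-23: 15 + 28 + 31 + 30 + 23 = 127 days (rest of January, February, March, April, May).
127 ÷ 7 = 18 full weeks with remainder 1, so 18 more Sundays after the first → 19.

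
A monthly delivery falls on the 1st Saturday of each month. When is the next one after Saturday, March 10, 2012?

March 2012 starts on a Thursday, so its 1st Saturday is March 3, 2012 (2 days in).
That is not after March 10, 2012, so look at April 2012.
April 2012 starts on a Sunday, so its 1st Saturday is April 7, 2012 (6 days in).

April 7, 2012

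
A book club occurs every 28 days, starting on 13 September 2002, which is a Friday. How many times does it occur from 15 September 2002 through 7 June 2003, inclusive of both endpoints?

Occurrences land 28·i days after 13 September 2002 for i = 0, 1, 2, …
15 September 2002 is 2 days after the start; 2 ÷ 28 = 0 remainder 2; since the remainder is 2, round up to i = 1. First occurrence in the window: #2 on 11 October 2002 (1×28 = 28 days in).
7 June 2003 is 267 days after the start; 267 ÷ 28 = 9 remainder 15. Last occurrence in the window: #10 on 23 May 2003.
Occurrences #2 through #10: 9 in total.

9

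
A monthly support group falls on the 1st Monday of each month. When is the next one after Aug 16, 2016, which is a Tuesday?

Aug 2016 starts on a Monday, so its 1st Monday is Aug 1, 2016.
That is not after Aug 16, 2016, so look at Sep 2016.
Sep 2016 starts on a Thursday, so its 1st Monday is Sep 5, 2016 (4 days in).

Sep 5, 2016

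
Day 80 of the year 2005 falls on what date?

Mar 21, 2005

Jan has 31 days (80 − 31 = 49 remain).
Feb has 28 days (49 − 28 = 21 remain).
21 into Mar → Mar 21.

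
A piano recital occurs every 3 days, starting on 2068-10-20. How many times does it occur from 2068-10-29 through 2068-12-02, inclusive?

12

Occurrences land 3·i days after 2068-10-20 for i = 0, 1, 2, …
2068-10-29 is 9 days after the start; 9 ÷ 3 = 3 remainder 0. First occurrence in the window: #4 on 2068-10-29 (3×3 = 9 days in).
2068-12-02 is 43 days after the start; 43 ÷ 3 = 14 remainder 1. Last occurrence in the window: #15 on 2068-12-01.
Occurrences #4 through #15: 12 in total.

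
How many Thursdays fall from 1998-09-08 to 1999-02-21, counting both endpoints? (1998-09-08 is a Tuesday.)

1998-09-08 is a Tuesday; the first Thursday on or after it is 1998-09-10 (2 days later).
From 1998-09-10 to 1999-02-21: 20 + 31 + 30 + 31 + 31 + 21 = 164 days (rest of September, October, November, December, January, February).
164 ÷ 7 = 23 full weeks with remainder 3, so 23 more Thursdays after the first → 24.

24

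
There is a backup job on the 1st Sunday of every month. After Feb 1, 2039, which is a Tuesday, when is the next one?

Feb 6, 2039

Feb 2039 starts on a Tuesday, so its 1st Sunday is Feb 6, 2039 (5 days in).
Feb 6, 2039 is after Feb 1, 2039, so that is the next one.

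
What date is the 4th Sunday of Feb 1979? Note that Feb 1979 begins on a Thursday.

Feb 25, 1979

Feb 1979 begins on a Thursday, so the first Sunday is Feb 4 (3 days later).
The 4th Sunday is 3 weeks later: 4 + 21 = 25.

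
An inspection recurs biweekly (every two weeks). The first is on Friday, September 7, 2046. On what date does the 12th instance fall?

February 8, 2047

The 12th occurrence is 11 intervals after the first: 11 × 14 = 154 days after September 7, 2046.
September has 30 days — 23 days to the end of September leaves 131.
October has 31 days (100 left).
November has 30 days (70 left).
December has 31 days (39 left).
January has 31 days (8 left).
8 days into February → February 8, 2047.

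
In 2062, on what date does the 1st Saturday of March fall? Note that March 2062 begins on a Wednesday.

March 2062 begins on a Wednesday, so the first Saturday is March 4 (3 days later).

2062-03-04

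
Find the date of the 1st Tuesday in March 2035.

The first Tuesday of March 2035 is March 6.

2035-03-06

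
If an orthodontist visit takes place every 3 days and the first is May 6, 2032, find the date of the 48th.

The 48th occurrence is 47 intervals after the first: 47 × 3 = 141 days after May 6, 2032.
May has 31 days — 25 days to the end of May leaves 116.
Jun has 30 days (86 left).
Jul has 31 days (55 left).
Aug has 31 days (24 left).
24 days into Sep → Sep 24, 2032.

Sep 24, 2032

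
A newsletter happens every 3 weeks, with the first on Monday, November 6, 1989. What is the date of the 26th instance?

The 26th occurrence is 25 intervals after the first: 25 × 21 = 525 days after November 6, 1989.
November has 30 days — 24 days to the end of November leaves 501.
From end of November to end of 1989 is 31 days (470 left).
1990 has 365 days (105 left).
January has 31 days (74 left).
February has 28 days (46 left).
March has 31 days (15 left).
15 days into April → April 15, 1991.

April 15, 1991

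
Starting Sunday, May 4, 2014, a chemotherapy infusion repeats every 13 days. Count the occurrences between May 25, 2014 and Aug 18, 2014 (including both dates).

7

Occurrences land 13·i days after May 4, 2014 for i = 0, 1, 2, …
May 25, 2014 is 21 days after the start; 21 ÷ 13 = 1 remainder 8; since the remainder is 8, round up to i = 2. First occurrence in the window: #3 on May 30, 2014 (2×13 = 26 days in).
Aug 18, 2014 is 106 days after the start; 106 ÷ 13 = 8 remainder 2. Last occurrence in the window: #9 on Aug 16, 2014.
Occurrences #3 through #9: 7 in total.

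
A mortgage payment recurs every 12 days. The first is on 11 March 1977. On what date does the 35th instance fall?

23 April 1978

The 35th occurrence is 34 intervals after the first: 34 × 12 = 408 days after 11 March 1977.
March has 31 days — 20 days to the end of March leaves 388.
April has 30 days (358 left).
May has 31 days (327 left).
June has 30 days (297 left).
July has 31 days (266 left).
August has 31 days (235 left).
September has 30 days (205 left).
October has 31 days (174 left).
November has 30 days (144 left).
December has 31 days (113 left).
January has 31 days (82 left).
February has 28 days (54 left).
March has 31 days (23 left).
23 days into April → 23 April 1978.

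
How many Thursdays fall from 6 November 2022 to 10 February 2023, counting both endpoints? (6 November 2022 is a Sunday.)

6 November 2022 is a Sunday; the first Thursday on or after it is 10 November 2022 (4 days later).
From 10 November 2022 to 10 February 2023: 20 + 31 + 31 + 10 = 92 days (rest of November, December, January, February).
92 ÷ 7 = 13 full weeks with remainder 1, so 13 more Thursdays after the first → 14.

14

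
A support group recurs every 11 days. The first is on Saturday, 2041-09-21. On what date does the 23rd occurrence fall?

The 23rd occurrence is 22 intervals after the first: 22 × 11 = 242 days after 2041-09-21.
September has 30 days — 9 days to the end of September leaves 233.
October has 31 days (202 left).
November has 30 days (172 left).
December has 31 days (141 left).
January has 31 days (110 left).
February has 28 days (82 left).
March has 31 days (51 left).
April has 30 days (21 left).
21 days into May → 2042-05-21.

2042-05-21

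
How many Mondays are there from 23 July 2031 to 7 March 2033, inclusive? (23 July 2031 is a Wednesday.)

85

23 July 2031 is a Wednesday; the first Monday on or after it is 28 July 2031 (5 days later).
From 28 July 2031 to 7 March 2033: 156 + 366 + 66 = 588 days (rest of 2031, 2032, to 7 March 2033 in 2033).
588 ÷ 7 = 84 full weeks with remainder 0, so 84 more Mondays after the first → 85.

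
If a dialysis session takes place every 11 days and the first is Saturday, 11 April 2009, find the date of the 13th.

21 August 2009

The 13th occurrence is 12 intervals after the first: 12 × 11 = 132 days after 11 April 2009.
April has 30 days — 19 days to the end of April leaves 113.
May has 31 days (82 left).
June has 30 days (52 left).
July has 31 days (21 left).
21 days into August → 21 August 2009.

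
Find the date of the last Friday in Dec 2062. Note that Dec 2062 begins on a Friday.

Dec 29, 2062

Dec 2062 begins on a Friday, so the first Friday is Dec 1.
Dec 2062 has 31 days. Adding weeks: 1, 8, 15, 22, 29 — the last one ≤ 31 is the 29th.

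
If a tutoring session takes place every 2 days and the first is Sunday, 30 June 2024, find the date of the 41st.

18 September 2024

The 41st occurrence is 40 intervals after the first: 40 × 2 = 80 days after 30 June 2024.
June has 30 days — 0 days to the end of June leaves 80.
July has 31 days (49 left).
August has 31 days (18 left).
18 days into September → 18 September 2024.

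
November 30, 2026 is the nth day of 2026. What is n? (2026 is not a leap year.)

Days in months before November: 31 + 28 + 31 + 30 + 31 + 30 + 31 + 31 + 30 + 31 = 304.
Plus 30 days into November → day 334.

334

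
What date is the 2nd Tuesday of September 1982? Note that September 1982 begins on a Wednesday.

September 14, 1982

September 1982 begins on a Wednesday, so the first Tuesday is September 7 (6 days later).
The 2nd Tuesday is 1 weeks later: 7 + 7 = 14.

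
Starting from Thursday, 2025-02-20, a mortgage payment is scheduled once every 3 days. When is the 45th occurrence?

The 45th occurrence is 44 intervals after the first: 44 × 3 = 132 days after 2025-02-20.
February has 28 days — 8 days to the end of February leaves 124.
March has 31 days (93 left).
April has 30 days (63 left).
May has 31 days (32 left).
June has 30 days (2 left).
2 days into July → 2025-07-02.

2025-07-02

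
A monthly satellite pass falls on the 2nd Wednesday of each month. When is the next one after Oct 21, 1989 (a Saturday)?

Nov 8, 1989

Oct 1989 starts on a Sunday; its first Wednesday is the 4th, so the 2nd Wednesday is the 11th — Oct 11, 1989.
That is not after Oct 21, 1989, so look at Nov 1989.
Nov 1989 starts on a Wednesday; its first Wednesday is the 1st, so the 2nd Wednesday is the 8th — Nov 8, 1989.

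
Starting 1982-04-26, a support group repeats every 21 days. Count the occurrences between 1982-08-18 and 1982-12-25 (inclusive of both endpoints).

Occurrences land 21·i days after 1982-04-26 for i = 0, 1, 2, …
1982-08-18 is 114 days after the start; 114 ÷ 21 = 5 remainder 9; since the remainder is 9, round up to i = 6. First occurrence in the window: #7 on 1982-08-30 (6×21 = 126 days in).
1982-12-25 is 243 days after the start; 243 ÷ 21 = 11 remainder 12. Last occurrence in the window: #12 on 1982-12-13.
Occurrences #7 through #12: 6 in total.

6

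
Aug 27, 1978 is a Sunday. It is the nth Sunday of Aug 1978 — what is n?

4th

Day 27 falls in week ⌈27/7⌉ of the month.
Days 1–7 hold the 1st Sunday, 8–14 the 2nd, 15–21 the 3rd, 22–28 the 4th, 29–31 the 5th.
27 is in the range for the 4th.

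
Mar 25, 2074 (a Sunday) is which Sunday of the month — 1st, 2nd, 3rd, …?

Day 25 falls in week ⌈25/7⌉ of the month.
Days 1–7 hold the 1st Sunday, 8–14 the 2nd, 15–21 the 3rd, 22–28 the 4th, 29–31 the 5th.
25 is in the range for the 4th.

4th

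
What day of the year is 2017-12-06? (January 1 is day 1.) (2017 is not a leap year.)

Days in months before December: 31 + 28 + 31 + 30 + 31 + 30 + 31 + 31 + 30 + 31 + 30 = 334.
Plus 6 days into December → day 340.

340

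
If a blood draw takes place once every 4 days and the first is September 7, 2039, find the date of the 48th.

The 48th occurrence is 47 intervals after the first: 47 × 4 = 188 days after September 7, 2039.
September has 30 days — 23 days to the end of September leaves 165.
October has 31 days (134 left).
November has 30 days (104 left).
December has 31 days (73 left).
January has 31 days (42 left).
February has 29 days (13 left).
13 days into March → March 13, 2040.

March 13, 2040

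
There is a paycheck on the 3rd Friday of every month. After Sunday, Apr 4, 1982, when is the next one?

Apr 1982 starts on a Thursday; its first Friday is the 2nd, so the 3rd Friday is the 16th — Apr 16, 1982.
Apr 16, 1982 is after Apr 4, 1982, so that is the next one.

Apr 16, 1982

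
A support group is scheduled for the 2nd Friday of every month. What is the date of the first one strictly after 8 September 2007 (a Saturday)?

14 September 2007

September 2007 starts on a Saturday; its first Friday is the 7th, so the 2nd Friday is the 14th — 14 September 2007.
14 September 2007 is after 8 September 2007, so that is the next one.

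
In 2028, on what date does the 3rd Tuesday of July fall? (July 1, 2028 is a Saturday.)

2028-07-18

July 2028 begins on a Saturday, so the first Tuesday is July 4 (3 days later).
The 3rd Tuesday is 2 weeks later: 4 + 14 = 18.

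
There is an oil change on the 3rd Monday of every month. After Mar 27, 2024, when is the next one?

Apr 15, 2024

Mar 2024 starts on a Friday; its first Monday is the 4th, so the 3rd Monday is the 18th — Mar 18, 2024.
That is not after Mar 27, 2024, so look at Apr 2024.
Apr 2024 starts on a Monday; its first Monday is the 1st, so the 3rd Monday is the 15th — Apr 15, 2024.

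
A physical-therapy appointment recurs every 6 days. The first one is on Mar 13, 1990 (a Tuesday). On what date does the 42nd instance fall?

The 42nd occurrence is 41 intervals after the first: 41 × 6 = 246 days after Mar 13, 1990.
Mar has 31 days — 18 days to the end of Mar leaves 228.
Apr has 30 days (198 left).
May has 31 days (167 left).
Jun has 30 days (137 left).
Jul has 31 days (106 left).
Aug has 31 days (75 left).
Sep has 30 days (45 left).
Oct has 31 days (14 left).
14 days into Nov → Nov 14, 1990.

Nov 14, 1990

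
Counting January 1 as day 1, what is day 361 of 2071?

January has 31 days (361 − 31 = 330 remain).
February has 28 days (330 − 28 = 302 remain).
March has 31 days (302 − 31 = 271 remain).
April has 30 days (271 − 30 = 241 remain).
May has 31 days (241 − 31 = 210 remain).
June has 30 days (210 − 30 = 180 remain).
July has 31 days (180 − 31 = 149 remain).
August has 31 days (149 − 31 = 118 remain).
September has 30 days (118 − 30 = 88 remain).
October has 31 days (88 − 31 = 57 remain).
November has 30 days (57 − 30 = 27 remain).
27 into December → December 27.

December 27, 2071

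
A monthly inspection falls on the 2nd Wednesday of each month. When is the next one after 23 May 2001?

May 2001 starts on a Tuesday; its first Wednesday is the 2nd, so the 2nd Wednesday is the 9th — 9 May 2001.
That is not after 23 May 2001, so look at June 2001.
June 2001 starts on a Friday; its first Wednesday is the 6th, so the 2nd Wednesday is the 13th — 13 June 2001.

13 June 2001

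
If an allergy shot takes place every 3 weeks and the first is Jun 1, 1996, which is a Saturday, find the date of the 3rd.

The 3rd occurrence is 2 intervals after the first: 2 × 21 = 42 days after Jun 1, 1996.
Jun has 30 days — 29 days to the end of Jun leaves 13.
13 days into Jul → Jul 13, 1996.

Jul 13, 1996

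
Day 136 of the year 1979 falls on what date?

May 16, 1979

Jan has 31 days (136 − 31 = 105 remain).
Feb has 28 days (105 − 28 = 77 remain).
Mar has 31 days (77 − 31 = 46 remain).
Apr has 30 days (46 − 30 = 16 remain).
16 into May → May 16.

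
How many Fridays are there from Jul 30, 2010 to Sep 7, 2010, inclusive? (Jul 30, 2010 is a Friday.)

Jul 30, 2010 is a Friday; the first Friday on or after it is Jul 30, 2010.
From Jul 30, 2010 to Sep 7, 2010: 1 + 31 + 7 = 39 days (rest of Jul, Aug, Sep).
39 ÷ 7 = 5 full weeks with remainder 4, so 5 more Fridays after the first → 6.

6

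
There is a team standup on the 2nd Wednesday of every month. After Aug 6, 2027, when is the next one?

Aug 2027 starts on a Sunday; its first Wednesday is the 4th, so the 2nd Wednesday is the 11th — Aug 11, 2027.
Aug 11, 2027 is after Aug 6, 2027, so that is the next one.

Aug 11, 2027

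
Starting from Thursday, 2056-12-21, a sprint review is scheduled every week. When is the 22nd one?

The 22nd occurrence is 21 intervals after the first: 21 × 7 = 147 days after 2056-12-21.
December has 31 days — 10 days to the end of December leaves 137.
January has 31 days (106 left).
February has 28 days (78 left).
March has 31 days (47 left).
April has 30 days (17 left).
17 days into May → 2057-05-17.

2057-05-17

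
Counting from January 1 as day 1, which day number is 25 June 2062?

Days in months before June: 31 + 28 + 31 + 30 + 31 = 151.
Plus 25 days into June → day 176.

176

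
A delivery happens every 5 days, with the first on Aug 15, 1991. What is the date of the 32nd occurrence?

The 32nd occurrence is 31 intervals after the first: 31 × 5 = 155 days after Aug 15, 1991.
Aug has 31 days — 16 days to the end of Aug leaves 139.
Sep has 30 days (109 left).
Oct has 31 days (78 left).
Nov has 30 days (48 left).
Dec has 31 days (17 left).
17 days into Jan → Jan 17, 1992.

Jan 17, 1992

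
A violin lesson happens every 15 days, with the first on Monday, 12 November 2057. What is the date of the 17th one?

The 17th occurrence is 16 intervals after the first: 16 × 15 = 240 days after 12 November 2057.
November has 30 days — 18 days to the end of November leaves 222.
December has 31 days (191 left).
January has 31 days (160 left).
February has 28 days (132 left).
March has 31 days (101 left).
April has 30 days (71 left).
May has 31 days (40 left).
June has 30 days (10 left).
10 days into July → 10 July 2058.

10 July 2058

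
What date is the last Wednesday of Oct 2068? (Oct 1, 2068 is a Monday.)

Oct 2068 begins on a Monday, so the first Wednesday is Oct 3 (2 days later).
Oct 2068 has 31 days. Adding weeks: 3, 10, 17, 24, 31 — the last one ≤ 31 is the 31st.

Oct 31, 2068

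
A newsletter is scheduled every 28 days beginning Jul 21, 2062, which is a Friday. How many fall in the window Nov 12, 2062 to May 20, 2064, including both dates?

19

Occurrences land 28·i days after Jul 21, 2062 for i = 0, 1, 2, …
Nov 12, 2062 is 114 days after the start; 114 ÷ 28 = 4 remainder 2; since the remainder is 2, round up to i = 5. First occurrence in the window: #6 on Dec 8, 2062 (5×28 = 140 days in).
May 20, 2064 is 669 days after the start; 669 ÷ 28 = 23 remainder 25. Last occurrence in the window: #24 on Apr 25, 2064.
Occurrences #6 through #24: 19 in total.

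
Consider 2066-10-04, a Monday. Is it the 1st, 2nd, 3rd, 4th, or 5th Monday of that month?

1st

Day 4 falls in week ⌈4/7⌉ of the month.
Days 1–7 hold the 1st Monday, 8–14 the 2nd, 15–21 the 3rd, 22–28 the 4th, 29–31 the 5th.
4 is in the range for the 1st.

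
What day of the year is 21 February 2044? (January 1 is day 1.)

Days in months before February: 31 = 31.
Plus 21 days into February → day 52.

52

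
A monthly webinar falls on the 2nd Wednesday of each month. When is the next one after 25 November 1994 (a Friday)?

November 1994 starts on a Tuesday; its first Wednesday is the 2nd, so the 2nd Wednesday is the 9th — 9 November 1994.
That is not after 25 November 1994, so look at December 1994.
December 1994 starts on a Thursday; its first Wednesday is the 7th, so the 2nd Wednesday is the 14th — 14 December 1994.

14 December 1994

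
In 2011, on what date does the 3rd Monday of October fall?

October 17, 2011

October 2011 begins on a Saturday, so the first Monday is October 3 (2 days later).
The 3rd Monday is 2 weeks later: 3 + 14 = 17.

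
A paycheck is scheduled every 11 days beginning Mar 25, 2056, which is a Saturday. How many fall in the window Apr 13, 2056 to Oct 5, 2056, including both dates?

16

Occurrences land 11·i days after Mar 25, 2056 for i = 0, 1, 2, …
Apr 13, 2056 is 19 days after the start; 19 ÷ 11 = 1 remainder 8; since the remainder is 8, round up to i = 2. First occurrence in the window: #3 on Apr 16, 2056 (2×11 = 22 days in).
Oct 5, 2056 is 194 days after the start; 194 ÷ 11 = 17 remainder 7. Last occurrence in the window: #18 on Sep 28, 2056.
Occurrences #3 through #18: 16 in total.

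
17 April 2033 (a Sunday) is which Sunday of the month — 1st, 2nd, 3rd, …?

3rd

Day 17 falls in week ⌈17/7⌉ of the month.
Days 1–7 hold the 1st Sunday, 8–14 the 2nd, 15–21 the 3rd, 22–28 the 4th, 29–31 the 5th.
17 is in the range for the 3rd.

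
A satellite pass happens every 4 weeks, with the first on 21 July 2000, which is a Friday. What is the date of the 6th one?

8 December 2000

The 6th occurrence is 5 intervals after the first: 5 × 28 = 140 days after 21 July 2000.
July has 31 days — 10 days to the end of July leaves 130.
August has 31 days (99 left).
September has 30 days (69 left).
October has 31 days (38 left).
November has 30 days (8 left).
8 days into December → 8 December 2000.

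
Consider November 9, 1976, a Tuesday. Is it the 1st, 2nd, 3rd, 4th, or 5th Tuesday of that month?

Day 9 falls in week ⌈9/7⌉ of the month.
Days 1–7 hold the 1st Tuesday, 8–14 the 2nd, 15–21 the 3rd, 22–28 the 4th, 29–31 the 5th.
9 is in the range for the 2nd.

2nd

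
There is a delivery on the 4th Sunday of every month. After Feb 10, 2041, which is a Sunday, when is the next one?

Feb 2041 starts on a Friday; its first Sunday is the 3rd, so the 4th Sunday is the 24th — Feb 24, 2041.
Feb 24, 2041 is after Feb 10, 2041, so that is the next one.

Feb 24, 2041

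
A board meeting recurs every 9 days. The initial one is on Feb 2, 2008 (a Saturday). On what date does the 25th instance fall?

The 25th occurrence is 24 intervals after the first: 24 × 9 = 216 days after Feb 2, 2008.
Feb has 29 days — 27 days to the end of Feb leaves 189.
Mar has 31 days (158 left).
Apr has 30 days (128 left).
May has 31 days (97 left).
Jun has 30 days (67 left).
Jul has 31 days (36 left).
Aug has 31 days (5 left).
5 days into Sep → Sep 5, 2008.

Sep 5, 2008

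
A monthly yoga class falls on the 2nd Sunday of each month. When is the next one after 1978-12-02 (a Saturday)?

December 1978 starts on a Friday; its first Sunday is the 3rd, so the 2nd Sunday is the 10th — 1978-12-10.
1978-12-10 is after 1978-12-02, so that is the next one.

1978-12-10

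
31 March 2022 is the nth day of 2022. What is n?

90

Days in months before March: 31 + 28 = 59.
Plus 31 days into March → day 90.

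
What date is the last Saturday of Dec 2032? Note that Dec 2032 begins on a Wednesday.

Dec 2032 begins on a Wednesday, so the first Saturday is Dec 4 (3 days later).
Dec 2032 has 31 days. Adding weeks: 4, 11, 18, 25 — the last one ≤ 31 is the 25th.

Dec 25, 2032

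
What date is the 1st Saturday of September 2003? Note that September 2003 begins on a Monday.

September 2003 begins on a Monday, so the first Saturday is September 6 (5 days later).

6 September 2003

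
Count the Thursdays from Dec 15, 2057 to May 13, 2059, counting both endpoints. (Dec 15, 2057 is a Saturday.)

Dec 15, 2057 is a Saturday; the first Thursday on or after it is Dec 20, 2057 (5 days later).
From Dec 20, 2057 to May 13, 2059: 11 + 365 + 133 = 509 days (rest of 2057, 2058, to May 13, 2059 in 2059).
509 ÷ 7 = 72 full weeks with remainder 5, so 72 more Thursdays after the first → 73.

73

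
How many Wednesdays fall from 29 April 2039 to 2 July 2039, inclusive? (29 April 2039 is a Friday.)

9

29 April 2039 is a Friday; the first Wednesday on or after it is 4 May 2039 (5 days later).
From 4 May 2039 to 2 July 2039: 27 + 30 + 2 = 59 days (rest of May, June, July).
59 ÷ 7 = 8 full weeks with remainder 3, so 8 more Wednesdays after the first → 9.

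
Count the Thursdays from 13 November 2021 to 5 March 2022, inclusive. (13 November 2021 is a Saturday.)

16

13 November 2021 is a Saturday; the first Thursday on or after it is 18 November 2021 (5 days later).
From 18 November 2021 to 5 March 2022: 12 + 31 + 31 + 28 + 5 = 107 days (rest of November, December, January, February, March).
107 ÷ 7 = 15 full weeks with remainder 2, so 15 more Thursdays after the first → 16.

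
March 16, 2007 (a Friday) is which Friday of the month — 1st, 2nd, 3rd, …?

Day 16 falls in week ⌈16/7⌉ of the month.
Days 1–7 hold the 1st Friday, 8–14 the 2nd, 15–21 the 3rd, 22–28 the 4th, 29–31 the 5th.
16 is in the range for the 3rd.

3rd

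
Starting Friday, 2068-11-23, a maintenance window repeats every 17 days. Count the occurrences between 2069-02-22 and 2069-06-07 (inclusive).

Occurrences land 17·i days after 2068-11-23 for i = 0, 1, 2, …
2069-02-22 is 91 days after the start; 91 ÷ 17 = 5 remainder 6; since the remainder is 6, round up to i = 6. First occurrence in the window: #7 on 2069-03-05 (6×17 = 102 days in).
2069-06-07 is 196 days after the start; 196 ÷ 17 = 11 remainder 9. Last occurrence in the window: #12 on 2069-05-29.
Occurrences #7 through #12: 6 in total.

6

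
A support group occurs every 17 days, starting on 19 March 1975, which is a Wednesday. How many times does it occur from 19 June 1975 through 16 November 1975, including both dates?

Occurrences land 17·i days after 19 March 1975 for i = 0, 1, 2, …
19 June 1975 is 92 days after the start; 92 ÷ 17 = 5 remainder 7; since the remainder is 7, round up to i = 6. First occurrence in the window: #7 on 29 June 1975 (6×17 = 102 days in).
16 November 1975 is 242 days after the start; 242 ÷ 17 = 14 remainder 4. Last occurrence in the window: #15 on 12 November 1975.
Occurrences #7 through #15: 9 in total.

9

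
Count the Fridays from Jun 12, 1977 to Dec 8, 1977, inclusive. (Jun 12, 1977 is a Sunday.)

Jun 12, 1977 is a Sunday; the first Friday on or after it is Jun 17, 1977 (5 days later).
From Jun 17, 1977 to Dec 8, 1977: 13 + 31 + 31 + 30 + 31 + 30 + 8 = 174 days (rest of Jun, Jul, Aug, Sep, Oct, Nov, Dec).
174 ÷ 7 = 24 full weeks with remainder 6, so 24 more Fridays after the first → 25.

25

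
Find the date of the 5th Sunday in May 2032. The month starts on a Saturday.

30 May 2032

May 2032 begins on a Saturday, so the first Sunday is May 2 (1 day later).
The 5th Sunday is 4 weeks later: 2 + 28 = 30.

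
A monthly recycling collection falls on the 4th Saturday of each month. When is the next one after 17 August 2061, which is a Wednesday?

27 August 2061

August 2061 starts on a Monday; its first Saturday is the 6th, so the 4th Saturday is the 27th — 27 August 2061.
27 August 2061 is after 17 August 2061, so that is the next one.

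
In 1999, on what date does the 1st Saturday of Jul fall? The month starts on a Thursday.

Jul 1999 begins on a Thursday, so the first Saturday is Jul 3 (2 days later).

Jul 3, 1999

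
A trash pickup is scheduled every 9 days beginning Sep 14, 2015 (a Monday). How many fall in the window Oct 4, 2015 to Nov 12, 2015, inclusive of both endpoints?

Occurrences land 9·i days after Sep 14, 2015 for i = 0, 1, 2, …
Oct 4, 2015 is 20 days after the start; 20 ÷ 9 = 2 remainder 2; since the remainder is 2, round up to i = 3. First occurrence in the window: #4 on Oct 11, 2015 (3×9 = 27 days in).
Nov 12, 2015 is 59 days after the start; 59 ÷ 9 = 6 remainder 5. Last occurrence in the window: #7 on Nov 7, 2015.
Occurrences #4 through #7: 4 in total.

4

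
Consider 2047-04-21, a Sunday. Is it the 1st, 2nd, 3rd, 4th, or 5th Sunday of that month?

3rd

Day 21 falls in week ⌈21/7⌉ of the month.
Days 1–7 hold the 1st Sunday, 8–14 the 2nd, 15–21 the 3rd, 22–28 the 4th, 29–31 the 5th.
21 is in the range for the 3rd.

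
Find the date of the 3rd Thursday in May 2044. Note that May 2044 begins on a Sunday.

May 2044 begins on a Sunday, so the first Thursday is May 5 (4 days later).
The 3rd Thursday is 2 weeks later: 5 + 14 = 19.

2044-05-19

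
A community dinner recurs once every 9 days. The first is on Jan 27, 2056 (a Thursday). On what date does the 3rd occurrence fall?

Feb 14, 2056

The 3rd occurrence is 2 intervals after the first: 2 × 9 = 18 days after Jan 27, 2056.
Jan has 31 days — 4 days to the end of Jan leaves 14.
14 days into Feb → Feb 14, 2056.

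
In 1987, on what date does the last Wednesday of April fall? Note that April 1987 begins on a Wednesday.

1987-04-29

April 1987 begins on a Wednesday, so the first Wednesday is April 1.
April 1987 has 30 days. Adding weeks: 1, 8, 15, 22, 29 — the last one ≤ 30 is the 29th.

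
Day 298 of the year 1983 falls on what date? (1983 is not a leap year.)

January has 31 days (298 − 31 = 267 remain).
February has 28 days (267 − 28 = 239 remain).
March has 31 days (239 − 31 = 208 remain).
April has 30 days (208 − 30 = 178 remain).
May has 31 days (178 − 31 = 147 remain).
June has 30 days (147 − 30 = 117 remain).
July has 31 days (117 − 31 = 86 remain).
August has 31 days (86 − 31 = 55 remain).
September has 30 days (55 − 30 = 25 remain).
25 into October → October 25.

October 25, 1983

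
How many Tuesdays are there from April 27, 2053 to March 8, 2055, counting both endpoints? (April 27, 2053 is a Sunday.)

April 27, 2053 is a Sunday; the first Tuesday on or after it is April 29, 2053 (2 days later).
From April 29, 2053 to March 8, 2055: 246 + 365 + 67 = 678 days (rest of 2053, 2054, to March 8, 2055 in 2055).
678 ÷ 7 = 96 full weeks with remainder 6, so 96 more Tuesdays after the first → 97.

97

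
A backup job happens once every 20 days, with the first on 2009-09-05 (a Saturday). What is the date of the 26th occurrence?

The 26th occurrence is 25 intervals after the first: 25 × 20 = 500 days after 2009-09-05.
September has 30 days — 25 days to the end of September leaves 475.
From end of September to end of 2009 is 92 days (383 left).
2010 has 365 days (18 left).
18 days into January → 2011-01-18.

2011-01-18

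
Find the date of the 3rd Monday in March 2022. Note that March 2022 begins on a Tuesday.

March 21, 2022

March 2022 begins on a Tuesday, so the first Monday is March 7 (6 days later).
The 3rd Monday is 2 weeks later: 7 + 14 = 21.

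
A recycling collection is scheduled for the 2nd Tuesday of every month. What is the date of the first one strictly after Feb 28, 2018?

Mar 13, 2018

Feb 2018 starts on a Thursday; its first Tuesday is the 6th, so the 2nd Tuesday is the 13th — Feb 13, 2018.
That is not after Feb 28, 2018, so look at Mar 2018.
Mar 2018 starts on a Thursday; its first Tuesday is the 6th, so the 2nd Tuesday is the 13th — Mar 13, 2018.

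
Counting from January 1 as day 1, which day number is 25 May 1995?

145

Days in months before May: 31 + 28 + 31 + 30 = 120.
Plus 25 days into May → day 145.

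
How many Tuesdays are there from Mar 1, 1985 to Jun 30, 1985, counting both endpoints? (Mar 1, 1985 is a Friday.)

Mar 1, 1985 is a Friday; the first Tuesday on or after it is Mar 5, 1985 (4 days later).
From Mar 5, 1985 to Jun 30, 1985: 26 + 30 + 31 + 30 = 117 days (rest of Mar, Apr, May, Jun).
117 ÷ 7 = 16 full weeks with remainder 5, so 16 more Tuesdays after the first → 17.

17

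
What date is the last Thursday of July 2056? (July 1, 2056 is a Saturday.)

July 2056 begins on a Saturday, so the first Thursday is July 6 (5 days later).
July 2056 has 31 days. Adding weeks: 6, 13, 20, 27 — the last one ≤ 31 is the 27th.

2056-07-27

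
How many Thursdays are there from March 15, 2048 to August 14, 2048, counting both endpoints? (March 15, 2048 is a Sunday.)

March 15, 2048 is a Sunday; the first Thursday on or after it is March 19, 2048 (4 days later).
From March 19, 2048 to August 14, 2048: 12 + 30 + 31 + 30 + 31 + 14 = 148 days (rest of March, April, May, June, July, August).
148 ÷ 7 = 21 full weeks with remainder 1, so 21 more Thursdays after the first → 22.

22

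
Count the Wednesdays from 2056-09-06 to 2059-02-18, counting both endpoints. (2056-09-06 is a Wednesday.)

2056-09-06 is a Wednesday; the first Wednesday on or after it is 2056-09-06.
From 2056-09-06 to 2059-02-18: 116 + 365 + 365 + 49 = 895 days (rest of 2056, 2057, 2058, to 2059-02-18 in 2059).
895 ÷ 7 = 127 full weeks with remainder 6, so 127 more Wednesdays after the first → 128.

128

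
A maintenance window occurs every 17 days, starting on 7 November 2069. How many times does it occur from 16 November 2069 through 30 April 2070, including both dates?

10

Occurrences land 17·i days after 7 November 2069 for i = 0, 1, 2, …
16 November 2069 is 9 days after the start; 9 ÷ 17 = 0 remainder 9; since the remainder is 9, round up to i = 1. First occurrence in the window: #2 on 24 November 2069 (1×17 = 17 days in).
30 April 2070 is 174 days after the start; 174 ÷ 17 = 10 remainder 4. Last occurrence in the window: #11 on 26 April 2070.
Occurrences #2 through #11: 10 in total.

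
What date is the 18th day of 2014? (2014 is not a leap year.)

2014-01-18

18 into January → January 18.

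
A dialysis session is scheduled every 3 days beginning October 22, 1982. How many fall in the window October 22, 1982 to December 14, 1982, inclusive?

18

Occurrences land 3·i days after October 22, 1982 for i = 0, 1, 2, …
The window opens on the start date, so the first occurrence inside is #1 on October 22, 1982.
December 14, 1982 is 53 days after the start; 53 ÷ 3 = 17 remainder 2. Last occurrence in the window: #18 on December 12, 1982.
Occurrences #1 through #18: 18 in total.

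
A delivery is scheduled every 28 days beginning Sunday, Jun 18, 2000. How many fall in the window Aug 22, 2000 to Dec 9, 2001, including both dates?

17

Occurrences land 28·i days after Jun 18, 2000 for i = 0, 1, 2, …
Aug 22, 2000 is 65 days after the start; 65 ÷ 28 = 2 remainder 9; since the remainder is 9, round up to i = 3. First occurrence in the window: #4 on Sep 10, 2000 (3×28 = 84 days in).
Dec 9, 2001 is 539 days after the start; 539 ÷ 28 = 19 remainder 7. Last occurrence in the window: #20 on Dec 2, 2001.
Occurrences #4 through #20: 17 in total.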